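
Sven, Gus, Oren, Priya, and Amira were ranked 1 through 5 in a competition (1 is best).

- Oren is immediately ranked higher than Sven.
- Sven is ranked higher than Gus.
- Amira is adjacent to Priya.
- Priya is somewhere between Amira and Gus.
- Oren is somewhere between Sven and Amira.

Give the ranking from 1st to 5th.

From clue 1: Sven is in {2,3,4,5}.
From clues 1–2: Sven is in {2,3,4}.
From clues 1–3: Sven is in {2,4}.
From clues 1–5: Amira → rank 1, Priya → rank 2, Oren → rank 3, Sven → rank 4, Gus → rank 5.

Amira, Priya, Oren, Sven, Gus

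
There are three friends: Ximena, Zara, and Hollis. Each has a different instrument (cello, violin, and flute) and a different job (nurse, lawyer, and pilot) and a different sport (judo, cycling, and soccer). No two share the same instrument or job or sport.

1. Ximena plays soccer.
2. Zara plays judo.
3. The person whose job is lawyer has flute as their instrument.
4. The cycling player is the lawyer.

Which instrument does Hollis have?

With clues 1–4, cello and violin are impossible for Hollis's instrument.
That leaves flute.

flute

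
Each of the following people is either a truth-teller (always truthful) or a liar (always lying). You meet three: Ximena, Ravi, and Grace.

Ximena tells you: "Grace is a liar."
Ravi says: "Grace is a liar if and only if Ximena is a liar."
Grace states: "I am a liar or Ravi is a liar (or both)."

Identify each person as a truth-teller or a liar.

Ximena: liar, Ravi: liar, Grace: truth-teller

Consider Ximena. Suppose Ximena is a truth-teller.
Then no assignment of the remaining roles makes every statement match its speaker's type — contradiction.
So Ximena is a liar.
Consider Ravi. Suppose Ravi is a truth-teller.
Then whichever role Grace has, Grace's statement has the wrong truth value — contradiction.
So Ravi is a liar.
With that fixed, Grace's statement is true, so Grace is a truth-teller.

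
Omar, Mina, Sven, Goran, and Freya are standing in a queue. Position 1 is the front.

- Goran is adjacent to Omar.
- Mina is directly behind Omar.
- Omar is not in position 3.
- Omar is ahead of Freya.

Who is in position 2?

With clues 1–2, Mina is ruled out for position 2.
With clues 1–3, Goran is ruled out for position 2.
With clues 1–4, Freya and Sven are ruled out for position 2.
So position 2 is Omar.

Omar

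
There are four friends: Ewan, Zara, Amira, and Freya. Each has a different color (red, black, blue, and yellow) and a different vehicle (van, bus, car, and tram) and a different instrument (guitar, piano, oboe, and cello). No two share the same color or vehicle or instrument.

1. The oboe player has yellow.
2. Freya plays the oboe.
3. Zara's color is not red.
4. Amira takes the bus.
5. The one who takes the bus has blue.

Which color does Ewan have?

With clues 1–2, yellow is impossible for Ewan's color.
With clues 1–5, black and blue are impossible for Ewan's color.
That leaves red.

red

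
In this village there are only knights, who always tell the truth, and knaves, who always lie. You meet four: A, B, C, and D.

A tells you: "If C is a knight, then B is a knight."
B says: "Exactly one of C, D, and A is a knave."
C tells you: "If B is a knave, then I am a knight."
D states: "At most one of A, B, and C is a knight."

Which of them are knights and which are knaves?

Consider A. Suppose A is a knave.
Then no assignment of the remaining roles makes every statement match its speaker's type — contradiction.
So A is a knight.
Consider B. Suppose B is a knave.
Then no assignment of the remaining roles makes every statement match its speaker's type — contradiction.
So B is a knight.
With that fixed, C's statement is true, so C is a knight.
With that fixed, D's statement is false, so D is a knave.

A: knight, B: knight, C: knight, D: knave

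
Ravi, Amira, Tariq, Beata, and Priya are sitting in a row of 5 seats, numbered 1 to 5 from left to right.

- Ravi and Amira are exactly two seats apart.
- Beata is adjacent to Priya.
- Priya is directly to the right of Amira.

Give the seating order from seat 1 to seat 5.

Ravi, Tariq, Amira, Priya, Beata

From clues 1–2: Tariq is in {2,4}.
From clues 1–3: Ravi → seat 1, Tariq → seat 2, Amira → seat 3, Priya → seat 4, Beata → seat 5.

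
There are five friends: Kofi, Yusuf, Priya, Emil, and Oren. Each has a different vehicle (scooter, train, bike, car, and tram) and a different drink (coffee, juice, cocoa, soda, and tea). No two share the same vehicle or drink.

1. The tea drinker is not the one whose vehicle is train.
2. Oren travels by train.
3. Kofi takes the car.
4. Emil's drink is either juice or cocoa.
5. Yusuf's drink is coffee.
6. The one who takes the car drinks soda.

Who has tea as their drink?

Priya

With clues 1–2, Oren is impossible for the one with drink tea.
With clues 1–4, Emil is impossible for the one with drink tea.
With clues 1–5, Yusuf is impossible for the one with drink tea.
With clues 1–6, Kofi is impossible for the one with drink tea.
That leaves Priya.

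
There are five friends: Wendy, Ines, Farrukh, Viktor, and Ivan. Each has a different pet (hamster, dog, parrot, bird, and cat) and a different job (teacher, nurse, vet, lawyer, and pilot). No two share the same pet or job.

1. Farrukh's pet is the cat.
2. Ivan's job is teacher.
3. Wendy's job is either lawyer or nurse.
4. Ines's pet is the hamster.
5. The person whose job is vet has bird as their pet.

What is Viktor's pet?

bird

Clue 1 rules out cat for Viktor's pet.
With clues 1–4, hamster is impossible for Viktor's pet.
With clues 1–5, dog and parrot are impossible for Viktor's pet.
That leaves bird.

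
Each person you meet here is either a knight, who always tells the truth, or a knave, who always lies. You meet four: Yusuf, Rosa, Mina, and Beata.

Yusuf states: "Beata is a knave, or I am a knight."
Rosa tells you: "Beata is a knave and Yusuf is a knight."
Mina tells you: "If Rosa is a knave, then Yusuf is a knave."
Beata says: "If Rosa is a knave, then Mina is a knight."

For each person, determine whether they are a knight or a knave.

Yusuf: knave, Rosa: knave, Mina: knight, Beata: knight

Consider Yusuf. Suppose Yusuf is a knight.
Then no assignment of the remaining roles makes every statement match its speaker's type — contradiction.
So Yusuf is a knave.
With that fixed, Rosa's statement is false, so Rosa is a knave.
With that fixed, Mina's statement is true, so Mina is a knight.
With that fixed, Beata's statement is true, so Beata is a knight.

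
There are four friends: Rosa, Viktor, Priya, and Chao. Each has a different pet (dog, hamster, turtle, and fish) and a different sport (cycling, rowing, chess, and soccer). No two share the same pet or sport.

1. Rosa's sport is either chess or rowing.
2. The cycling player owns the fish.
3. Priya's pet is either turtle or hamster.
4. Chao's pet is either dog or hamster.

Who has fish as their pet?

Viktor

With clues 1–2, Rosa is impossible for the one with pet fish.
With clues 1–3, Priya is impossible for the one with pet fish.
With clues 1–4, Chao is impossible for the one with pet fish.
That leaves Viktor.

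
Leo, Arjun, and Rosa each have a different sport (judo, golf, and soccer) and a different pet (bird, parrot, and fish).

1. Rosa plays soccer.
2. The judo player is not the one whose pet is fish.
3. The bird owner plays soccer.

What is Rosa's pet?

With clues 1–3, fish and parrot are impossible for Rosa's pet.
That leaves bird.

bird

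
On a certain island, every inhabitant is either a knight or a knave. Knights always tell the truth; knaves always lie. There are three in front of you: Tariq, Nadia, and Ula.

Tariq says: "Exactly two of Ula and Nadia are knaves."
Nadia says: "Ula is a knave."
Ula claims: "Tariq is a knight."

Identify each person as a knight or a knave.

Consider Tariq. Suppose Tariq is a knight.
Then no assignment of the remaining roles makes every statement match its speaker's type — contradiction.
So Tariq is a knave.
With that fixed, Ula's statement is false, so Ula is a knave.
With that fixed, Nadia's statement is true, so Nadia is a knight.

Tariq: knave, Nadia: knight, Ula: knave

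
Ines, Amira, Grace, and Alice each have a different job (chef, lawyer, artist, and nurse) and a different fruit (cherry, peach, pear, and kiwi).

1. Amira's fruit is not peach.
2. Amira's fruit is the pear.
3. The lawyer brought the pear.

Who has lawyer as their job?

With clues 1–3, Alice, Grace, and Ines are impossible for the one with job lawyer.
That leaves Amira.

Amira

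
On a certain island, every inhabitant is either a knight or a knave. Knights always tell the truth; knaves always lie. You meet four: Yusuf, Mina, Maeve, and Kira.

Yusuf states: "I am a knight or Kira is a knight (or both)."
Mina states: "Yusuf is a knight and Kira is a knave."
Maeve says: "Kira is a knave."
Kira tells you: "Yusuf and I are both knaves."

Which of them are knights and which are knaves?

Yusuf: knight, Mina: knight, Maeve: knight, Kira: knave

Consider Yusuf. Suppose Yusuf is a knave.
Then whichever role Kira has, Kira's statement has the wrong truth value — contradiction.
So Yusuf is a knight.
With that fixed, Kira's statement is false, so Kira is a knave.
With that fixed, Mina's statement is true, so Mina is a knight.
With that fixed, Maeve's statement is true, so Maeve is a knight.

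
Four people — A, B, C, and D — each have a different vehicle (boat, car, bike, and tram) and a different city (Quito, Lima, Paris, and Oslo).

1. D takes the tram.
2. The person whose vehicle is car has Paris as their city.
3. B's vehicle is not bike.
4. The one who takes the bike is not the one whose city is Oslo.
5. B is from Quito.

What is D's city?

With clues 1–2, Paris is impossible for D's city.
With clues 1–5, Lima and Quito are impossible for D's city.
That leaves Oslo.

Oslo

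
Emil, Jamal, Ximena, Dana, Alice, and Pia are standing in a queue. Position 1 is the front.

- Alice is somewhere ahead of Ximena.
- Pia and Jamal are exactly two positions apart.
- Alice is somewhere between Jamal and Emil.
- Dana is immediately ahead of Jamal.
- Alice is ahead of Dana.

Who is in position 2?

Alice

With clues 1–3, Ximena is ruled out for position 2.
With clues 1–4, Emil and Pia are ruled out for position 2.
With clues 1–5, Dana and Jamal are ruled out for position 2.
So position 2 is Alice.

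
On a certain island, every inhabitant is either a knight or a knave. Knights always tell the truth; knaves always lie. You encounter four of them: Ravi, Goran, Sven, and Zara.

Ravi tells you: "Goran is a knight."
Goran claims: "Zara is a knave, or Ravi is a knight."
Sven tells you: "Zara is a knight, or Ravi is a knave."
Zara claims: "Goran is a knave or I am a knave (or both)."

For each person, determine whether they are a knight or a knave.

Ravi: knave, Goran: knave, Sven: knight, Zara: knight

Consider Ravi. Suppose Ravi is a knight.
Then no assignment of the remaining roles makes every statement match its speaker's type — contradiction.
So Ravi is a knave.
With that fixed, Sven's statement is true, so Sven is a knight.
Consider Goran. Suppose Goran is a knight.
Then Ravi's statement comes out true, contradicting Ravi being a knave.
So Goran is a knave.
With that fixed, Zara's statement is true, so Zara is a knight.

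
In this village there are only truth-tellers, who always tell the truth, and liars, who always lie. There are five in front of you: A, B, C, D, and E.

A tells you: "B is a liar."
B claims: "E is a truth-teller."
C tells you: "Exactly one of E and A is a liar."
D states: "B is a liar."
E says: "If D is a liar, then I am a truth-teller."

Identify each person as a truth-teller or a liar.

Consider A. Suppose A is a truth-teller.
Then no assignment of the remaining roles makes every statement match its speaker's type — contradiction.
So A is a liar.
Consider B. Suppose B is a liar.
Then A's statement comes out true, contradicting A being a liar.
So B is a truth-teller.
With that fixed, D's statement is false, so D is a liar.
Consider C. Suppose C is a liar.
Then no assignment of the remaining roles makes every statement match its speaker's type — contradiction.
So C is a truth-teller.
Consider E. Suppose E is a liar.
Then B's statement comes out false, contradicting B being a truth-teller.
So E is a truth-teller.

A: liar, B: truth-teller, C: truth-teller, D: liar, E: truth-teller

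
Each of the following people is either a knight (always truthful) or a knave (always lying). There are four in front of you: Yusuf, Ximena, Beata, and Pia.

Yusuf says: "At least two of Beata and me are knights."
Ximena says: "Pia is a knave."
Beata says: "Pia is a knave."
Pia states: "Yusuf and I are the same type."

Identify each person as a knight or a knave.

Yusuf: knight, Ximena: knight, Beata: knight, Pia: knave

Consider Yusuf. Suppose Yusuf is a knave.
Then whichever role Pia has, Pia's statement has the wrong truth value — contradiction.
So Yusuf is a knight.
Consider Ximena. Suppose Ximena is a knave.
Then no assignment of the remaining roles makes every statement match its speaker's type — contradiction.
So Ximena is a knight.
Consider Beata. Suppose Beata is a knave.
Then Yusuf's statement comes out false, contradicting Yusuf being a knight.
So Beata is a knight.
Consider Pia. Suppose Pia is a knight.
Then Ximena's statement comes out false, contradicting Ximena being a knight.
So Pia is a knave.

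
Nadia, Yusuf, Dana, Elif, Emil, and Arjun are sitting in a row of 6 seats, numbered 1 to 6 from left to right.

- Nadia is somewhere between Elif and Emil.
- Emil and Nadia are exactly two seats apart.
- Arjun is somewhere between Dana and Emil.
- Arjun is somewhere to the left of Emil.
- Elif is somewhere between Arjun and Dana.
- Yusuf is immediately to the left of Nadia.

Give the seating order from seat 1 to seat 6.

Dana, Elif, Yusuf, Nadia, Arjun, Emil

From clue 1: Nadia is in {2,3,4,5}.
From clues 1–4: Nadia is in {3,4,5}.
From clues 1–5: Nadia is in {3,4}.
From clues 1–6: Dana → seat 1, Elif → seat 2, Yusuf → seat 3, Nadia → seat 4, Arjun → seat 5, Emil → seat 6.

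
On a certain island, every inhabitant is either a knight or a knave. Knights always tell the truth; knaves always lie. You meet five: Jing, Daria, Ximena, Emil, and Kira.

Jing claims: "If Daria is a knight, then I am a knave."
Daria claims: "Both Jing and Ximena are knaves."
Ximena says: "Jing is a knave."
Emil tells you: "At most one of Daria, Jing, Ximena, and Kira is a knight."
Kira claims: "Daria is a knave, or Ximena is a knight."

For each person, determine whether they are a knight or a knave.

Consider Jing. Suppose Jing is a knave.
Then Jing's own statement would have to be false, but it can't be — contradiction.
So Jing is a knight.
With that fixed, Daria's statement is false, so Daria is a knave.
With that fixed, Ximena's statement is false, so Ximena is a knave.
With that fixed, Kira's statement is true, so Kira is a knight.
With that fixed, Emil's statement is false, so Emil is a knave.

Jing: knight, Daria: knave, Ximena: knave, Emil: knave, Kira: knight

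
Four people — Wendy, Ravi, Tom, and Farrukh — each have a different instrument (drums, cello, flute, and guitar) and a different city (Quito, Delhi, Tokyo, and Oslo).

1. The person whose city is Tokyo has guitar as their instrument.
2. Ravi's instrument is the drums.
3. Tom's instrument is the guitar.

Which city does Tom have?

Tokyo

With clues 1–3, Delhi, Oslo, and Quito are impossible for Tom's city.
That leaves Tokyo.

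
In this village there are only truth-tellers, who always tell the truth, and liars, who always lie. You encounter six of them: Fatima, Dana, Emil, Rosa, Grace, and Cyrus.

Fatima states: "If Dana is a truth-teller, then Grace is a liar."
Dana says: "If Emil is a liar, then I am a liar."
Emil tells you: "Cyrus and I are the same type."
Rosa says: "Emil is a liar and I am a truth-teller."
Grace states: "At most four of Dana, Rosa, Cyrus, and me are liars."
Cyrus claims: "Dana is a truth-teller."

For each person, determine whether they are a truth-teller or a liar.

Regardless of anyone's role, Grace's statement is true, so Grace is a truth-teller.
Consider Fatima. Suppose Fatima is a truth-teller.
Then no assignment of the remaining roles makes every statement match its speaker's type — contradiction.
So Fatima is a liar.
Consider Dana. Suppose Dana is a liar.
Then Fatima's statement comes out true, contradicting Fatima being a liar.
So Dana is a truth-teller.
With that fixed, Cyrus's statement is true, so Cyrus is a truth-teller.
Consider Emil. Suppose Emil is a liar.
Then Dana's statement comes out false, contradicting Dana being a truth-teller.
So Emil is a truth-teller.
With that fixed, Rosa's statement is false, so Rosa is a liar.

Fatima: liar, Dana: truth-teller, Emil: truth-teller, Rosa: liar, Grace: truth-teller, Cyrus: truth-teller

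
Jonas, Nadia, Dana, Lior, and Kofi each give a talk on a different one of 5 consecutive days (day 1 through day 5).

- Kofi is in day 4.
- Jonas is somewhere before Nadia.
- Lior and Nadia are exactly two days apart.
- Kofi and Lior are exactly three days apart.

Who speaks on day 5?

Dana

With clue 1, Kofi is ruled out for day 5.
With clues 1–2, Jonas is ruled out for day 5.
With clues 1–4, Lior and Nadia are ruled out for day 5.
So day 5 is Dana.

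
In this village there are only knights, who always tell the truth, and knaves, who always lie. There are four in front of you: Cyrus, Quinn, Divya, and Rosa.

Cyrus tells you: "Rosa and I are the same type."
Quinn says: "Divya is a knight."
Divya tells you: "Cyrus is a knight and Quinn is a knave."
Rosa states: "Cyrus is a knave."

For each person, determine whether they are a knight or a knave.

Consider Cyrus. Suppose Cyrus is a knight.
Then no assignment of the remaining roles makes every statement match its speaker's type — contradiction.
So Cyrus is a knave.
With that fixed, Divya's statement is false, so Divya is a knave.
With that fixed, Rosa's statement is true, so Rosa is a knight.
With that fixed, Quinn's statement is false, so Quinn is a knave.

Cyrus: knave, Quinn: knave, Divya: knave, Rosa: knight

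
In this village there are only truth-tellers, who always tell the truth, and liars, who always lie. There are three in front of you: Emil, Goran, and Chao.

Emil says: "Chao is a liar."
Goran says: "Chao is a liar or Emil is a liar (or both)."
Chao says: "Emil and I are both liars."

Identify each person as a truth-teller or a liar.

Emil: truth-teller, Goran: truth-teller, Chao: liar

Consider Emil. Suppose Emil is a liar.
Then whichever role Chao has, Chao's statement has the wrong truth value — contradiction.
So Emil is a truth-teller.
With that fixed, Chao's statement is false, so Chao is a liar.
With that fixed, Goran's statement is true, so Goran is a truth-teller.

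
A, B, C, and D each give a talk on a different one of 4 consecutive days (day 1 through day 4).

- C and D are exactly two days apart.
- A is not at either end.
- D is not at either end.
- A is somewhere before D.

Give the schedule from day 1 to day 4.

C, A, D, B

From clues 1–2: A is in {2,3}.
From clues 1–4: C → day 1, A → day 2, D → day 3, B → day 4.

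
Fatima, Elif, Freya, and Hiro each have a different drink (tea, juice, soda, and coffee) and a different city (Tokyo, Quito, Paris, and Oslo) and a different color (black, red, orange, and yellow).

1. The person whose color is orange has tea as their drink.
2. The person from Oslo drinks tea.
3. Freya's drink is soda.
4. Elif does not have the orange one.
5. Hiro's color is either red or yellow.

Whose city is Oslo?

With clues 1–3, Freya is impossible for the one with city Oslo.
With clues 1–4, Elif is impossible for the one with city Oslo.
With clues 1–5, Hiro is impossible for the one with city Oslo.
That leaves Fatima.

Fatima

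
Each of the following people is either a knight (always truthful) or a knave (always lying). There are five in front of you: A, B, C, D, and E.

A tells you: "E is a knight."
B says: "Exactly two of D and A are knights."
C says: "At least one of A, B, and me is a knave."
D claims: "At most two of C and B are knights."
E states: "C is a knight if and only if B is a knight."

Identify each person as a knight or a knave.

Regardless of anyone's role, D's statement is true, so D is a knight.
Consider A. Suppose A is a knight.
Then no assignment of the remaining roles makes every statement match its speaker's type — contradiction.
So A is a knave.
With that fixed, B's statement is false, so B is a knave.
With that fixed, C's statement is true, so C is a knight.
With that fixed, E's statement is false, so E is a knave.

A: knave, B: knave, C: knight, D: knight, E: knave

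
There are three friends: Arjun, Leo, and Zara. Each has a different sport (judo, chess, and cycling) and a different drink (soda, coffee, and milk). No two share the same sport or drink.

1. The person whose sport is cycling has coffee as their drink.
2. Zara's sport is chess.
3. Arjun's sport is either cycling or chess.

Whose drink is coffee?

With clues 1–2, Zara is impossible for the one with drink coffee.
With clues 1–3, Leo is impossible for the one with drink coffee.
That leaves Arjun.

Arjun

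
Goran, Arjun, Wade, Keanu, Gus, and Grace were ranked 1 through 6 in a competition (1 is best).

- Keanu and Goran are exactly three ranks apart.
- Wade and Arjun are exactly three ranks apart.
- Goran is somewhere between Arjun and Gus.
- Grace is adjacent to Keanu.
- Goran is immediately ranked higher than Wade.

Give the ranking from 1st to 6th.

From clues 1–3: Goran is in {2,3,4,5}.
From clues 1–5: Gus → rank 1, Goran → rank 2, Wade → rank 3, Grace → rank 4, Keanu → rank 5, Arjun → rank 6.

Gus, Goran, Wade, Grace, Keanu, Arjun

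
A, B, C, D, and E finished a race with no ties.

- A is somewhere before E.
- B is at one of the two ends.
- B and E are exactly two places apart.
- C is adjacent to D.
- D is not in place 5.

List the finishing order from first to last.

From clue 1: A is in {1,2,3,4}.
From clues 1–2: B is in {1,5}.
From clues 1–3: E → place 3.
From clues 1–4: B → place 1, A → place 2.
From clues 1–5: D → place 4, C → place 5.

B, A, E, D, C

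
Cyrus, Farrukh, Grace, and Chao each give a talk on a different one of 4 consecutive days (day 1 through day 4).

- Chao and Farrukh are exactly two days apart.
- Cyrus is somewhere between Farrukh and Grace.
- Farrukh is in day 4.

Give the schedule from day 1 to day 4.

From clues 1–2: Cyrus is in {2,3}.
From clues 1–3: Grace → day 1, Chao → day 2, Cyrus → day 3, Farrukh → day 4.

Grace, Chao, Cyrus, Farrukh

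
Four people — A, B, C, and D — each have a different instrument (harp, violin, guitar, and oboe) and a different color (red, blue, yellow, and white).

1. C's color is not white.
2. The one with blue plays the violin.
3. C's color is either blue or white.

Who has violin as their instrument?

With clues 1–3, A, B, and D are impossible for the one with instrument violin.
That leaves C.

C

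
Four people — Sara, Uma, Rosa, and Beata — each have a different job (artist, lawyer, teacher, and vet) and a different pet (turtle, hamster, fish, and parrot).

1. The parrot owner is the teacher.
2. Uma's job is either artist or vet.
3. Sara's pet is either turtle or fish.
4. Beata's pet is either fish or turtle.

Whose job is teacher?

With clues 1–2, Uma is impossible for the one with job teacher.
With clues 1–3, Sara is impossible for the one with job teacher.
With clues 1–4, Beata is impossible for the one with job teacher.
That leaves Rosa.

Rosa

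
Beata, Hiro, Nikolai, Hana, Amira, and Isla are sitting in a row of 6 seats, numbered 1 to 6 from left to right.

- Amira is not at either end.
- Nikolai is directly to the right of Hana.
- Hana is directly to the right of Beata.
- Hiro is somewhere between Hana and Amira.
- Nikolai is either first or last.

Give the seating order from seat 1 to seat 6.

From clue 1: Amira is in {2,3,4,5}.
From clues 1–3: Beata is in {1,2,3,4}.
From clues 1–4: Beata is in {1,4}.
From clues 1–5: Isla → seat 1, Amira → seat 2, Hiro → seat 3, Beata → seat 4, Hana → seat 5, Nikolai → seat 6.

Isla, Amira, Hiro, Beata, Hana, Nikolai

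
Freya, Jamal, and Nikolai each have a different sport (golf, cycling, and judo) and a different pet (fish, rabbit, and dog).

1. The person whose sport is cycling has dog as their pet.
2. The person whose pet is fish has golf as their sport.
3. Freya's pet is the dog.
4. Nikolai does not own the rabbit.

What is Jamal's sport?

With clues 1–3, cycling is impossible for Jamal's sport.
With clues 1–4, golf is impossible for Jamal's sport.
That leaves judo.

judo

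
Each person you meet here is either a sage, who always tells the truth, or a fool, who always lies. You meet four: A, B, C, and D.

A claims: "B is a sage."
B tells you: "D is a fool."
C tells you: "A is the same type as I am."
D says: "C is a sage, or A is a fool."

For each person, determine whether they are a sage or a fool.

A: sage, B: sage, C: fool, D: fool

Consider A. Suppose A is a fool.
Then whichever role C has, C's statement has the wrong truth value — contradiction.
So A is a sage.
Consider B. Suppose B is a fool.
Then A's statement comes out false, contradicting A being a sage.
So B is a sage.
Consider C. Suppose C is a sage.
Then no assignment of the remaining roles makes every statement match its speaker's type — contradiction.
So C is a fool.
With that fixed, D's statement is false, so D is a fool.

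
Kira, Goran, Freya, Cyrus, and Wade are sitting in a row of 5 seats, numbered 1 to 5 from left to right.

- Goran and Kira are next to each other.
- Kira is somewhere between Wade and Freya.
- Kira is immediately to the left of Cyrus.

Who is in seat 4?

With clues 1–3, Freya, Goran, Kira, and Wade are ruled out for seat 4.
So seat 4 is Cyrus.

Cyrus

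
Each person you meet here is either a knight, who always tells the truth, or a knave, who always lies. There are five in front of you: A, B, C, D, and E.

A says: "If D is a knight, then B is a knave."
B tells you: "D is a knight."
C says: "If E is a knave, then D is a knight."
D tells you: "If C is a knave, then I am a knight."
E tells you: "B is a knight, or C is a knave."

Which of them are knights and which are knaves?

Consider A. Suppose A is a knight.
Then no assignment of the remaining roles makes every statement match its speaker's type — contradiction.
So A is a knave.
Consider B. Suppose B is a knave.
Then A's statement comes out true, contradicting A being a knave.
So B is a knight.
With that fixed, E's statement is true, so E is a knight.
With that fixed, C's statement is true, so C is a knight.
With that fixed, D's statement is true, so D is a knight.

A: knave, B: knight, C: knight, D: knight, E: knight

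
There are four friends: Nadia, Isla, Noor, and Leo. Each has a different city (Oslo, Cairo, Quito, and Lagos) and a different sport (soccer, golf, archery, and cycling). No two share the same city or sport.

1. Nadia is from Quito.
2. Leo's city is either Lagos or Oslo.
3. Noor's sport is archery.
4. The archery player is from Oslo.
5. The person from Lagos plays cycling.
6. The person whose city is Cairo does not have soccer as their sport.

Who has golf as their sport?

With clues 1–3, Noor is impossible for the one with sport golf.
With clues 1–5, Leo is impossible for the one with sport golf.
With clues 1–6, Nadia is impossible for the one with sport golf.
That leaves Isla.

Isla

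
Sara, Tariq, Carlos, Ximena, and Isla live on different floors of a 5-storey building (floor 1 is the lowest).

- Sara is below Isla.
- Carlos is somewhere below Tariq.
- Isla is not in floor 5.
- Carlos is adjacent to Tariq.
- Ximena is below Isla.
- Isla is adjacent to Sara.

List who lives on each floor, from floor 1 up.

From clue 1: Sara is in {1,2,3,4}.
From clues 1–3: Sara is in {1,2,3}.
From clues 1–5: Isla → floor 3, Carlos → floor 4, Tariq → floor 5.
From clues 1–6: Ximena → floor 1, Sara → floor 2.

Ximena, Sara, Isla, Carlos, Tariq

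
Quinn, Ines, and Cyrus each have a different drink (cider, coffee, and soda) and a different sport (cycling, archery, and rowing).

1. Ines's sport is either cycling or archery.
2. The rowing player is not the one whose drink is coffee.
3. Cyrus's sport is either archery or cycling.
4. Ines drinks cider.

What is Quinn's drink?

With clues 1–3, coffee is impossible for Quinn's drink.
With clues 1–4, cider is impossible for Quinn's drink.
That leaves soda.

soda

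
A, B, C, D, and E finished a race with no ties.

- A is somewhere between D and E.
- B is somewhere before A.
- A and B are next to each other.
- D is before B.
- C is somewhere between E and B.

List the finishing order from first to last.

D, B, A, C, E

From clue 1: A is in {2,3,4}.
From clues 1–2: A is in {3,4}.
From clues 1–5: D → place 1, B → place 2, A → place 3, C → place 4, E → place 5.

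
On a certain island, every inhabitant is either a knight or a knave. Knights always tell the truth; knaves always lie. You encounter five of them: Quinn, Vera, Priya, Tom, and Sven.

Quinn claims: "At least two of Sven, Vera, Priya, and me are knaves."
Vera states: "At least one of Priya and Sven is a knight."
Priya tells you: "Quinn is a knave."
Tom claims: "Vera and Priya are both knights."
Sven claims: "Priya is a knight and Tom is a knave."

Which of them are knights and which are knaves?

Consider Quinn. Suppose Quinn is a knave.
Then no assignment of the remaining roles makes every statement match its speaker's type — contradiction.
So Quinn is a knight.
With that fixed, Priya's statement is false, so Priya is a knave.
With that fixed, Tom's statement is false, so Tom is a knave.
With that fixed, Sven's statement is false, so Sven is a knave.
With that fixed, Vera's statement is false, so Vera is a knave.

Quinn: knight, Vera: knave, Priya: knave, Tom: knave, Sven: knave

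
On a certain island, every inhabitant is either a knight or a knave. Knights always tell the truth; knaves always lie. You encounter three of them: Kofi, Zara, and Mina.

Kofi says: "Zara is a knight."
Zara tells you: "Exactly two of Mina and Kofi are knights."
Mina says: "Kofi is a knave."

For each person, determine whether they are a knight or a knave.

Kofi: knave, Zara: knave, Mina: knight

Consider Kofi. Suppose Kofi is a knight.
Then no assignment of the remaining roles makes every statement match its speaker's type — contradiction.
So Kofi is a knave.
With that fixed, Zara's statement is false, so Zara is a knave.
With that fixed, Mina's statement is true, so Mina is a knight.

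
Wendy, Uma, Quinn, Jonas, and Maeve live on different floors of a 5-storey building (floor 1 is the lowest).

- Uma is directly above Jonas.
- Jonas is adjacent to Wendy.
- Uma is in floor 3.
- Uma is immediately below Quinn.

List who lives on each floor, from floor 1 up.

From clue 1: Uma is in {2,3,4,5}.
From clues 1–2: Wendy is in {1,2,3}.
From clues 1–3: Wendy → floor 1, Jonas → floor 2, Uma → floor 3.
From clues 1–4: Quinn → floor 4, Maeve → floor 5.

Wendy, Jonas, Uma, Quinn, Maeve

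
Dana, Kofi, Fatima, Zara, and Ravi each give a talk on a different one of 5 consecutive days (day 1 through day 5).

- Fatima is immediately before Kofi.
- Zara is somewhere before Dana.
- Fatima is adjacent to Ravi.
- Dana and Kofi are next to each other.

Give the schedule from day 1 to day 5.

From clue 1: Kofi is in {2,3,4,5}.
From clues 1–2: Dana is in {2,3,4,5}.
From clues 1–3: Dana is in {2,5}.
From clues 1–4: Zara → day 1, Ravi → day 2, Fatima → day 3, Kofi → day 4, Dana → day 5.

Zara, Ravi, Fatima, Kofi, Dana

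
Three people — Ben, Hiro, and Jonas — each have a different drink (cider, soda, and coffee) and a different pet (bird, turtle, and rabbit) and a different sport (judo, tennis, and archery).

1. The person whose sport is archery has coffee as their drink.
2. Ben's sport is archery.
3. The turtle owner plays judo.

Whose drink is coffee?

Ben

With clues 1–2, Hiro and Jonas are impossible for the one with drink coffee.
That leaves Ben.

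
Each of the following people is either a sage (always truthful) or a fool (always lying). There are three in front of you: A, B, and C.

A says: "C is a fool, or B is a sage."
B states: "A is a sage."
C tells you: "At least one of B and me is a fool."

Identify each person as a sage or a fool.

Consider A. Suppose A is a sage.
Then no assignment of the remaining roles makes every statement match its speaker's type — contradiction.
So A is a fool.
With that fixed, B's statement is false, so B is a fool.
With that fixed, C's statement is true, so C is a sage.

A: fool, B: fool, C: sage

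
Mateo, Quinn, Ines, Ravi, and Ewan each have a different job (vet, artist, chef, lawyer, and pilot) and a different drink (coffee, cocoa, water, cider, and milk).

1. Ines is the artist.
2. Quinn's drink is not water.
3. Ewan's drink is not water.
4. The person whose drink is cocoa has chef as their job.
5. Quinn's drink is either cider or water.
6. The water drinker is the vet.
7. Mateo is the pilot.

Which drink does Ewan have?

With clues 1–3, water is impossible for Ewan's drink.
With clues 1–5, cider is impossible for Ewan's drink.
With clues 1–7, coffee and milk are impossible for Ewan's drink.
That leaves cocoa.

cocoa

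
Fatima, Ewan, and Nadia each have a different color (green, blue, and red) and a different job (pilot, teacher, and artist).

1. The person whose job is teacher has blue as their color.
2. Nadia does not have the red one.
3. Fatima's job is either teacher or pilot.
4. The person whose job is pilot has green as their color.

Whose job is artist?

With clues 1–3, Fatima is impossible for the one with job artist.
With clues 1–4, Nadia is impossible for the one with job artist.
That leaves Ewan.

Ewan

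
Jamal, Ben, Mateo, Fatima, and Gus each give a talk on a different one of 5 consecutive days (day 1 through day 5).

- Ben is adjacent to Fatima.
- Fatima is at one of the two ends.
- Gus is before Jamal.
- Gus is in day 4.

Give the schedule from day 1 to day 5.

Fatima, Ben, Mateo, Gus, Jamal

From clues 1–2: Ben is in {2,4}.
From clues 1–4: Fatima → day 1, Ben → day 2, Mateo → day 3, Gus → day 4, Jamal → day 5.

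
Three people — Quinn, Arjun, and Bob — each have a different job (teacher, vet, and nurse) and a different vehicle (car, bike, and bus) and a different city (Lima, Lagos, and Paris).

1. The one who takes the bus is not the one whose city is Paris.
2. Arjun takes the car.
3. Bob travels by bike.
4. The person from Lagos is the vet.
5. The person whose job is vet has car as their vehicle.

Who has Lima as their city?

With clues 1–5, Arjun and Bob are impossible for the one with city Lima.
That leaves Quinn.

Quinn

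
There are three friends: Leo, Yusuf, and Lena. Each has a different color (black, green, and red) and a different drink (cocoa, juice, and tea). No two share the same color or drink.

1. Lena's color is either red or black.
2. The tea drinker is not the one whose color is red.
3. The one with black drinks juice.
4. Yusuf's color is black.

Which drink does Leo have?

tea

With clues 1–4, cocoa and juice are impossible for Leo's drink.
That leaves tea.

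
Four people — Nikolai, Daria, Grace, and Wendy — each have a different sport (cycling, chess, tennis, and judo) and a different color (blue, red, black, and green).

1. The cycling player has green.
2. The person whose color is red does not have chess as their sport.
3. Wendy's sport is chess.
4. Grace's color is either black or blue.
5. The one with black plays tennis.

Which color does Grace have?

black

With clues 1–4, green and red are impossible for Grace's color.
With clues 1–5, blue is impossible for Grace's color.
That leaves black.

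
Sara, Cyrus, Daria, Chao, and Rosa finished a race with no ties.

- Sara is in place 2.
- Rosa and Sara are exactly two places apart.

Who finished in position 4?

Rosa

With clue 1, Sara is ruled out for place 4.
With clues 1–2, Chao, Cyrus, and Daria are ruled out for place 4.
So place 4 is Rosa.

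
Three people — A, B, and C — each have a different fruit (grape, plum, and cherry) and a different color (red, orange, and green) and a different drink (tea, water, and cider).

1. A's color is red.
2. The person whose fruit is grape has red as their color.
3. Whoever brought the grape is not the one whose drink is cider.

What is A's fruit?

With clues 1–2, cherry and plum are impossible for A's fruit.
That leaves grape.

grape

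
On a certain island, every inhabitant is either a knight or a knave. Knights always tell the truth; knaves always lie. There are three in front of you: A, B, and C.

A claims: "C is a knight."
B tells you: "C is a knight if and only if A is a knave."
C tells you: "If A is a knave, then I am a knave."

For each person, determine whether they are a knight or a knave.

A: knight, B: knave, C: knight

Consider A. Suppose A is a knave.
Then whichever role C has, C's statement has the wrong truth value — contradiction.
So A is a knight.
With that fixed, C's statement is true, so C is a knight.
With that fixed, B's statement is false, so B is a knave.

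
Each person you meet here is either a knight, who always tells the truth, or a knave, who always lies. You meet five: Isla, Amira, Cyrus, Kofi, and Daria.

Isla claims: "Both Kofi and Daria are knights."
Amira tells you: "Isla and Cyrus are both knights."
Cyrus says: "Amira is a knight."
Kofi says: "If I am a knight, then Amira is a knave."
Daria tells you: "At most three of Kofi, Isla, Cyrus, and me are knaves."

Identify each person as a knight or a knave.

Isla: knight, Amira: knave, Cyrus: knave, Kofi: knight, Daria: knight

Consider Isla. Suppose Isla is a knave.
Then no assignment of the remaining roles makes every statement match its speaker's type — contradiction.
So Isla is a knight.
With that fixed, Daria's statement is true, so Daria is a knight.
Consider Amira. Suppose Amira is a knight.
Then whichever role Kofi has, Kofi's statement has the wrong truth value — contradiction.
So Amira is a knave.
With that fixed, Cyrus's statement is false, so Cyrus is a knave.
With that fixed, Kofi's statement is true, so Kofi is a knight.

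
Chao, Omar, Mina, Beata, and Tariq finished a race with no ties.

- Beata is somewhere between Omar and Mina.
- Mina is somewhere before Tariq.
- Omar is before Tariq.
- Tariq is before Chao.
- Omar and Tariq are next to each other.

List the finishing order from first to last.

From clue 1: Beata is in {2,3,4}.
From clues 1–3: Beata is in {2,3}.
From clues 1–4: Beata → place 2, Tariq → place 4, Chao → place 5.
From clues 1–5: Mina → place 1, Omar → place 3.

Mina, Beata, Omar, Tariq, Chao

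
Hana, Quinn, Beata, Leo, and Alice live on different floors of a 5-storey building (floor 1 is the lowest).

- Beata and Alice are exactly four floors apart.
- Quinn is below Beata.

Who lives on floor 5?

Beata

With clue 1, Hana, Leo, and Quinn are ruled out for floor 5.
With clues 1–2, Alice is ruled out for floor 5.
So floor 5 is Beata.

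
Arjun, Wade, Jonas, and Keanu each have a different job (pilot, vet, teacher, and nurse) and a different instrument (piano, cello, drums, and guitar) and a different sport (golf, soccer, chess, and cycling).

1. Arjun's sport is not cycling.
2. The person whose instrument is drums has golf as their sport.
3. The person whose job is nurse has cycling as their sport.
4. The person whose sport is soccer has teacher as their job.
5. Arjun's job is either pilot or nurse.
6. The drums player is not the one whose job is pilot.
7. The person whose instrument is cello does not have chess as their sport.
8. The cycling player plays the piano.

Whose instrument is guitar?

Arjun

With clues 1–8, Jonas, Keanu, and Wade are impossible for the one with instrument guitar.
That leaves Arjun.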